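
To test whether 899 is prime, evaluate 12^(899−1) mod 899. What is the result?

12^1 ≡ 12 (mod 899)
12^2 ≡ 12^2 = 144 ≡ 144 (mod 899)
12^4 ≡ 144^2 = 20736 ≡ 59 (mod 899)
12^8 ≡ 59^2 = 3481 ≡ 784 (mod 899)
12^16 ≡ 784^2 = 614656 ≡ 639 (mod 899)
12^32 ≡ 639^2 = 408321 ≡ 175 (mod 899)
12^64 ≡ 175^2 = 30625 ≡ 59 (mod 899)
12^128 ≡ 59^2 = 3481 ≡ 784 (mod 899)
12^256 ≡ 784^2 = 614656 ≡ 639 (mod 899)
12^512 ≡ 639^2 = 408321 ≡ 175 (mod 899)
898 = 512 + 256 + 128 + 2 in binary powers of 2.
So 12^898 ≡ 175 · 639 · 784 · 144 ≡ 231 (mod 899).
Since 231 ≠ 1, base 12 is a Fermat witness: 899 is composite.

231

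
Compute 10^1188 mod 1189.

10^1 ≡ 10 (mod 1189)
10^2 ≡ 10^2 = 100 ≡ 100 (mod 1189)
10^4 ≡ 100^2 = 10000 ≡ 488 (mod 1189)
10^8 ≡ 488^2 = 238144 ≡ 344 (mod 1189)
10^16 ≡ 344^2 = 118336 ≡ 625 (mod 1189)
10^32 ≡ 625^2 = 390625 ≡ 633 (mod 1189)
10^64 ≡ 633^2 = 400689 ≡ 1185 (mod 1189)
10^128 ≡ 1185^2 = 1404225 ≡ 16 (mod 1189)
10^256 ≡ 16^2 = 256 ≡ 256 (mod 1189)
10^512 ≡ 256^2 = 65536 ≡ 141 (mod 1189)
10^1024 ≡ 141^2 = 19881 ≡ 857 (mod 1189)
1188 = 1024 + 128 + 32 + 4 in binary powers of 2.
So 10^1188 ≡ 857 · 16 · 633 · 488 ≡ 426 (mod 1189).
Since 426 ≠ 1, base 10 is a Fermat witness: 1189 is composite.

426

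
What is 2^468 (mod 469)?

2^1 ≡ 2 (mod 469)
2^2 ≡ 2^2 = 4 ≡ 4 (mod 469)
2^4 ≡ 4^2 = 16 ≡ 16 (mod 469)
2^8 ≡ 16^2 = 256 ≡ 256 (mod 469)
2^16 ≡ 256^2 = 65536 ≡ 345 (mod 469)
2^32 ≡ 345^2 = 119025 ≡ 368 (mod 469)
2^64 ≡ 368^2 = 135424 ≡ 352 (mod 469)
2^128 ≡ 352^2 = 123904 ≡ 88 (mod 469)
2^256 ≡ 88^2 = 7744 ≡ 240 (mod 469)
468 = 256 + 128 + 64 + 16 + 4 in binary powers of 2.
So 2^468 ≡ 240 · 88 · 352 · 345 · 16 ≡ 64 (mod 469).
Since 64 ≠ 1, base 2 is a Fermat witness: 469 is composite.

64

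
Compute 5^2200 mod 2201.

5^1 ≡ 5 (mod 2201)
5^2 ≡ 5^2 = 25 ≡ 25 (mod 2201)
5^4 ≡ 25^2 = 625 ≡ 625 (mod 2201)
5^8 ≡ 625^2 = 390625 ≡ 1048 (mod 2201)
5^16 ≡ 1048^2 = 1098304 ≡ 5 (mod 2201)
5^32 ≡ 5^2 = 25 ≡ 25 (mod 2201)
5^64 ≡ 25^2 = 625 ≡ 625 (mod 2201)
5^128 ≡ 625^2 = 390625 ≡ 1048 (mod 2201)
5^256 ≡ 1048^2 = 1098304 ≡ 5 (mod 2201)
5^512 ≡ 5^2 = 25 ≡ 25 (mod 2201)
5^1024 ≡ 25^2 = 625 ≡ 625 (mod 2201)
5^2048 ≡ 625^2 = 390625 ≡ 1048 (mod 2201)
2200 = 2048 + 128 + 16 + 8 in binary powers of 2.
So 5^2200 ≡ 1048 · 1048 · 5 · 1048 ≡ 1989 (mod 2201).
Since 1989 ≠ 1, base 5 is a Fermat witness: 2201 is composite.

1989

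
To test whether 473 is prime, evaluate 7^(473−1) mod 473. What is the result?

7^1 ≡ 7 (mod 473)
7^2 ≡ 7^2 = 49 ≡ 49 (mod 473)
7^4 ≡ 49^2 = 2401 ≡ 36 (mod 473)
7^8 ≡ 36^2 = 1296 ≡ 350 (mod 473)
7^16 ≡ 350^2 = 122500 ≡ 466 (mod 473)
7^32 ≡ 466^2 = 217156 ≡ 49 (mod 473)
7^64 ≡ 49^2 = 2401 ≡ 36 (mod 473)
7^128 ≡ 36^2 = 1296 ≡ 350 (mod 473)
7^256 ≡ 350^2 = 122500 ≡ 466 (mod 473)
472 = 256 + 128 + 64 + 16 + 8 in binary powers of 2.
So 7^472 ≡ 466 · 350 · 36 · 466 · 350 ≡ 423 (mod 473).
Since 423 ≠ 1, base 7 is a Fermat witness: 473 is composite.

423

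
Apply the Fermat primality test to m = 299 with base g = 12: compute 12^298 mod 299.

12^1 ≡ 12 (mod 299)
12^2 ≡ 12^2 = 144 ≡ 144 (mod 299)
12^4 ≡ 144^2 = 20736 ≡ 105 (mod 299)
12^8 ≡ 105^2 = 11025 ≡ 261 (mod 299)
12^16 ≡ 261^2 = 68121 ≡ 248 (mod 299)
12^32 ≡ 248^2 = 61504 ≡ 209 (mod 299)
12^64 ≡ 209^2 = 43681 ≡ 27 (mod 299)
12^128 ≡ 27^2 = 729 ≡ 131 (mod 299)
12^256 ≡ 131^2 = 17161 ≡ 118 (mod 299)
298 = 256 + 32 + 8 + 2 in binary powers of 2.
So 12^298 ≡ 118 · 209 · 261 · 144 ≡ 196 (mod 299).
Since 196 ≠ 1, base 12 is a Fermat witness: 299 is composite.

196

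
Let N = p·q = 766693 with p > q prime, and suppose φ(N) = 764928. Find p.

997

φ(n) = (p−1)(q−1) = n − (p+q) + 1, so p + q = 766693 − 764928 + 1 = 1766.
p and q are the roots of t² − 1766t + 766693 = 0.
Discriminant: 1766² − 4·766693 = 3118756 − 3066772 = 51984; √51984 = 228.
q = (1766 − 228)/2 = 769, p = (1766 + 228)/2 = 997.
Check: 769 · 997 = 766693.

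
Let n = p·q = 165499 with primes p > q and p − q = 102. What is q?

359

Since p = q + 102, we have 165499 = q(q + 102), so q² + 102q − 165499 = 0.
Discriminant: 102² + 4·165499 = 10404 + 661996 = 672400; √672400 = 820.
q = (−102 + 820)/2 = 359, and p = q + 102 = 461.
Check: 359 · 461 = 165499.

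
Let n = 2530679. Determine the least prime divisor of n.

43

2530679 is odd.
Digit sum 32, not divisible by 3.
Ends in 9: not divisible by 5.
7: 2530679 = 7·361525 + 4
11: 2530679 = 11·230061 + 8
13: 2530679 = 13·194667 + 8
17: 2530679 = 17·148863 + 8
19: 2530679 = 19·133193 + 12
23: 2530679 = 23·110029 + 12
29: 2530679 = 29·87264 + 23
31: 2530679 = 31·81634 + 25
37: 2530679 = 37·68396 + 27
41: 2530679 = 41·61723 + 36
43: 2530679 = 43·58853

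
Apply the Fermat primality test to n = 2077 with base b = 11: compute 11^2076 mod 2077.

11^1 ≡ 11 (mod 2077)
11^2 ≡ 11^2 = 121 ≡ 121 (mod 2077)
11^4 ≡ 121^2 = 14641 ≡ 102 (mod 2077)
11^8 ≡ 102^2 = 10404 ≡ 19 (mod 2077)
11^16 ≡ 19^2 = 361 ≡ 361 (mod 2077)
11^32 ≡ 361^2 = 130321 ≡ 1547 (mod 2077)
11^64 ≡ 1547^2 = 2393209 ≡ 505 (mod 2077)
11^128 ≡ 505^2 = 255025 ≡ 1631 (mod 2077)
11^256 ≡ 1631^2 = 2660161 ≡ 1601 (mod 2077)
11^512 ≡ 1601^2 = 2563201 ≡ 183 (mod 2077)
11^1024 ≡ 183^2 = 33489 ≡ 257 (mod 2077)
11^2048 ≡ 257^2 = 66049 ≡ 1662 (mod 2077)
2076 = 2048 + 16 + 8 + 4 in binary powers of 2.
So 11^2076 ≡ 1662 · 361 · 19 · 102 ≡ 283 (mod 2077).
Since 283 ≠ 1, base 11 is a Fermat witness: 2077 is composite.

283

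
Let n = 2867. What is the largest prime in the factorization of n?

61

2867 = 47 · 61
61 is prime.
So 2867 = 47 · 61; the largest prime factor is 61.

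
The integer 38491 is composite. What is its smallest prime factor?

38491 is odd.
Digit sum 25, not divisible by 3.
Ends in 1: not divisible by 5.
7: 38491 = 7·5498 + 5
11: 38491 = 11·3499 + 2
13: 38491 = 13·2960 + 11
17: 38491 = 17·2264 + 3
19: 38491 = 19·2025 + 16
23: 38491 = 23·1673 + 12
29: 38491 = 29·1327 + 8
31: 38491 = 31·1241 + 20
37: 38491 = 37·1040 + 11
41: 38491 = 41·938 + 33
43: 38491 = 43·895 + 6
47: 38491 = 47·818 + 45
53: 38491 = 53·726 + 13
59: 38491 = 59·652 + 23
61: 38491 = 61·631

61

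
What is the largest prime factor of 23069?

23069 = 17 · 1357
1357 = 23 · 59
59 is prime.
So 23069 = 17 · 23 · 59; the largest prime factor is 59.

59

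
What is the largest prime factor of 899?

899 = 29 · 31
31 is prime.
So 899 = 29 · 31; the largest prime factor is 31.

31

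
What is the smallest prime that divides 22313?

22313 is odd.
Digit sum 11, not divisible by 3.
Ends in 3: not divisible by 5.
7: 22313 = 7·3187 + 4
11: 22313 = 11·2028 + 5
13: 22313 = 13·1716 + 5
17: 22313 = 17·1312 + 9
19: 22313 = 19·1174 + 7
23: 22313 = 23·970 + 3
29: 22313 = 29·769 + 12
31: 22313 = 31·719 + 24
37: 22313 = 37·603 + 2
41: 22313 = 41·544 + 9
43: 22313 = 43·518 + 39
47: 22313 = 47·474 + 35
53: 22313 = 53·421

53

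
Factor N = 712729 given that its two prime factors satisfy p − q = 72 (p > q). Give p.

881

Since p = q + 72, we have 712729 = q(q + 72), so q² + 72q − 712729 = 0.
Discriminant: 72² + 4·712729 = 5184 + 2850916 = 2856100; √2856100 = 1690.
q = (−72 + 1690)/2 = 809, and p = q + 72 = 881.
Check: 809 · 881 = 712729.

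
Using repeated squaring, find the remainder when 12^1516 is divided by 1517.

127

12^1 ≡ 12 (mod 1517)
12^2 ≡ 12^2 = 144 ≡ 144 (mod 1517)
12^4 ≡ 144^2 = 20736 ≡ 1015 (mod 1517)
12^8 ≡ 1015^2 = 1030225 ≡ 182 (mod 1517)
12^16 ≡ 182^2 = 33124 ≡ 1267 (mod 1517)
12^32 ≡ 1267^2 = 1605289 ≡ 303 (mod 1517)
12^64 ≡ 303^2 = 91809 ≡ 789 (mod 1517)
12^128 ≡ 789^2 = 622521 ≡ 551 (mod 1517)
12^256 ≡ 551^2 = 303601 ≡ 201 (mod 1517)
12^512 ≡ 201^2 = 40401 ≡ 959 (mod 1517)
12^1024 ≡ 959^2 = 919681 ≡ 379 (mod 1517)
1516 = 1024 + 256 + 128 + 64 + 32 + 8 + 4 in binary powers of 2.
So 12^1516 ≡ 379 · 201 · 551 · 789 · 303 · 182 · 1015 ≡ 127 (mod 1517).
Since 127 ≠ 1, base 12 is a Fermat witness: 1517 is composite.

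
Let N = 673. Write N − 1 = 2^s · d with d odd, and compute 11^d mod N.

519

673 − 1 = 672 = 2^5 · 21, so d = 21.
11^1 ≡ 11 (mod 673)
11^2 ≡ 11^2 = 121 ≡ 121 (mod 673)
11^4 ≡ 121^2 = 14641 ≡ 508 (mod 673)
11^8 ≡ 508^2 = 258064 ≡ 305 (mod 673)
11^16 ≡ 305^2 = 93025 ≡ 151 (mod 673)
21 = 16 + 4 + 1 in binary powers of 2.
So 11^21 ≡ 151 · 508 · 11 ≡ 519 (mod 673).
Squaring chain: 519 → 161 → 347 → 615 → 672; reaches −1, so base 11 does not prove 673 composite.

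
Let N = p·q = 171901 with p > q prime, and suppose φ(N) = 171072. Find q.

397

φ(n) = (p−1)(q−1) = n − (p+q) + 1, so p + q = 171901 − 171072 + 1 = 830.
p and q are the roots of t² − 830t + 171901 = 0.
Discriminant: 830² − 4·171901 = 688900 − 687604 = 1296; √1296 = 36.
q = (830 − 36)/2 = 397, p = (830 + 36)/2 = 433.
Check: 397 · 433 = 171901.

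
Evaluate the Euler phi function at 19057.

16704

Factor: 19057 = 17 · 19 · 59.
φ(19057) = (17−1) · (19−1) · (59−1) = 16 · 18 · 58 = 16704.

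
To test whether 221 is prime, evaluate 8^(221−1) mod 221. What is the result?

8^1 ≡ 8 (mod 221)
8^2 ≡ 8^2 = 64 ≡ 64 (mod 221)
8^4 ≡ 64^2 = 4096 ≡ 118 (mod 221)
8^8 ≡ 118^2 = 13924 ≡ 1 (mod 221)
8^16 ≡ 1^2 = 1 ≡ 1 (mod 221)
8^32 ≡ 1^2 = 1 ≡ 1 (mod 221)
8^64 ≡ 1^2 = 1 ≡ 1 (mod 221)
8^128 ≡ 1^2 = 1 ≡ 1 (mod 221)
220 = 128 + 64 + 16 + 8 + 4 in binary powers of 2.
So 8^220 ≡ 1 · 1 · 1 · 1 · 118 ≡ 118 (mod 221).
Since 118 ≠ 1, base 8 is a Fermat witness: 221 is composite.

118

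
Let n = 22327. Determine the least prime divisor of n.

22327 is odd.
Digit sum 16, not divisible by 3.
Ends in 7: not divisible by 5.
7: 22327 = 7·3189 + 4
11: 22327 = 11·2029 + 8
13: 22327 = 13·1717 + 6
17: 22327 = 17·1313 + 6
19: 22327 = 19·1175 + 2
23: 22327 = 23·970 + 17
29: 22327 = 29·769 + 26
31: 22327 = 31·720 + 7
37: 22327 = 37·603 + 16
41: 22327 = 41·544 + 23
43: 22327 = 43·519 + 10
47: 22327 = 47·475 + 2
53: 22327 = 53·421 + 14
59: 22327 = 59·378 + 25
61: 22327 = 61·366 + 1
67: 22327 = 67·333 + 16
71: 22327 = 71·314 + 33
73: 22327 = 73·305 + 62
79: 22327 = 79·282 + 49
83: 22327 = 83·269

83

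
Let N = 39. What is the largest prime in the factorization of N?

13

39 = 3 · 13
13 is prime.
So 39 = 3 · 13; the largest prime factor is 13.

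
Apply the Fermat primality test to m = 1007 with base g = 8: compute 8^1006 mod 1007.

163

8^1 ≡ 8 (mod 1007)
8^2 ≡ 8^2 = 64 ≡ 64 (mod 1007)
8^4 ≡ 64^2 = 4096 ≡ 68 (mod 1007)
8^8 ≡ 68^2 = 4624 ≡ 596 (mod 1007)
8^16 ≡ 596^2 = 355216 ≡ 752 (mod 1007)
8^32 ≡ 752^2 = 565504 ≡ 577 (mod 1007)
8^64 ≡ 577^2 = 332929 ≡ 619 (mod 1007)
8^128 ≡ 619^2 = 383161 ≡ 501 (mod 1007)
8^256 ≡ 501^2 = 251001 ≡ 258 (mod 1007)
8^512 ≡ 258^2 = 66564 ≡ 102 (mod 1007)
1006 = 512 + 256 + 128 + 64 + 32 + 8 + 4 + 2 in binary powers of 2.
So 8^1006 ≡ 102 · 258 · 501 · 619 · 577 · 596 · 68 · 64 ≡ 163 (mod 1007).
Since 163 ≠ 1, base 8 is a Fermat witness: 1007 is composite.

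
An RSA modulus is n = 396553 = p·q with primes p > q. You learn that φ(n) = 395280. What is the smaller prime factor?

φ(n) = (p−1)(q−1) = n − (p+q) + 1, so p + q = 396553 − 395280 + 1 = 1274.
p and q are the roots of t² − 1274t + 396553 = 0.
Discriminant: 1274² − 4·396553 = 1623076 − 1586212 = 36864; √36864 = 192.
q = (1274 − 192)/2 = 541, p = (1274 + 192)/2 = 733.
Check: 541 · 733 = 396553.

541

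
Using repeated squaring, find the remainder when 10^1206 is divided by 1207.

10^1 ≡ 10 (mod 1207)
10^2 ≡ 10^2 = 100 ≡ 100 (mod 1207)
10^4 ≡ 100^2 = 10000 ≡ 344 (mod 1207)
10^8 ≡ 344^2 = 118336 ≡ 50 (mod 1207)
10^16 ≡ 50^2 = 2500 ≡ 86 (mod 1207)
10^32 ≡ 86^2 = 7396 ≡ 154 (mod 1207)
10^64 ≡ 154^2 = 23716 ≡ 783 (mod 1207)
10^128 ≡ 783^2 = 613089 ≡ 1140 (mod 1207)
10^256 ≡ 1140^2 = 1299600 ≡ 868 (mod 1207)
10^512 ≡ 868^2 = 753424 ≡ 256 (mod 1207)
10^1024 ≡ 256^2 = 65536 ≡ 358 (mod 1207)
1206 = 1024 + 128 + 32 + 16 + 4 + 2 in binary powers of 2.
So 10^1206 ≡ 358 · 1140 · 154 · 86 · 344 · 100 ≡ 1080 (mod 1207).
Since 1080 ≠ 1, base 10 is a Fermat witness: 1207 is composite.

1080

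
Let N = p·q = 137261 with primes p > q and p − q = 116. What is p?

Since p = q + 116, we have 137261 = q(q + 116), so q² + 116q − 137261 = 0.
Discriminant: 116² + 4·137261 = 13456 + 549044 = 562500; √562500 = 750.
q = (−116 + 750)/2 = 317, and p = q + 116 = 433.
Check: 317 · 433 = 137261.

433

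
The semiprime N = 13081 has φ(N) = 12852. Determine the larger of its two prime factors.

φ(n) = (p−1)(q−1) = n − (p+q) + 1, so p + q = 13081 − 12852 + 1 = 230.
p and q are the roots of t² − 230t + 13081 = 0.
Discriminant: 230² − 4·13081 = 52900 − 52324 = 576; √576 = 24.
q = (230 − 24)/2 = 103, p = (230 + 24)/2 = 127.
Check: 103 · 127 = 13081.

127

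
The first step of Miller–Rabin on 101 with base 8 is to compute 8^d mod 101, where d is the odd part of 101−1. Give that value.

101 − 1 = 100 = 2^2 · 25, so d = 25.
8^1 ≡ 8 (mod 101)
8^2 ≡ 8^2 = 64 ≡ 64 (mod 101)
8^4 ≡ 64^2 = 4096 ≡ 56 (mod 101)
8^8 ≡ 56^2 = 3136 ≡ 5 (mod 101)
8^16 ≡ 5^2 = 25 ≡ 25 (mod 101)
25 = 16 + 8 + 1 in binary powers of 2.
So 8^25 ≡ 25 · 5 · 8 ≡ 91 (mod 101).
Squaring chain: 91 → 100; reaches −1, so base 8 does not prove 101 composite.

91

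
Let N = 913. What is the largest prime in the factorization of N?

83

913 = 11 · 83
83 is prime.
So 913 = 11 · 83; the largest prime factor is 83.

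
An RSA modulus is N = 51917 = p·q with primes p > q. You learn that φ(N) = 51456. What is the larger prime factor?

269

φ(n) = (p−1)(q−1) = n − (p+q) + 1, so p + q = 51917 − 51456 + 1 = 462.
p and q are the roots of t² − 462t + 51917 = 0.
Discriminant: 462² − 4·51917 = 213444 − 207668 = 5776; √5776 = 76.
q = (462 − 76)/2 = 193, p = (462 + 76)/2 = 269.
Check: 193 · 269 = 51917.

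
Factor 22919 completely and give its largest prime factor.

43

22919 = 13 · 1763
1763 = 41 · 43
43 is prime.
So 22919 = 13 · 41 · 43; the largest prime factor is 43.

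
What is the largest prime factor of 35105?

59

35105 = 5 · 7021
7021 = 7 · 1003
1003 = 17 · 59
59 is prime.
So 35105 = 5 · 7 · 17 · 59; the largest prime factor is 59.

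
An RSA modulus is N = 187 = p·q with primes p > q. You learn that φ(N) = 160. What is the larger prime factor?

17

φ(n) = (p−1)(q−1) = n − (p+q) + 1, so p + q = 187 − 160 + 1 = 28.
p and q are the roots of t² − 28t + 187 = 0.
Discriminant: 28² − 4·187 = 784 − 748 = 36; √36 = 6.
q = (28 − 6)/2 = 11, p = (28 + 6)/2 = 17.
Check: 11 · 17 = 187.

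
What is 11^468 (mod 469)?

148

11^1 ≡ 11 (mod 469)
11^2 ≡ 11^2 = 121 ≡ 121 (mod 469)
11^4 ≡ 121^2 = 14641 ≡ 102 (mod 469)
11^8 ≡ 102^2 = 10404 ≡ 86 (mod 469)
11^16 ≡ 86^2 = 7396 ≡ 361 (mod 469)
11^32 ≡ 361^2 = 130321 ≡ 408 (mod 469)
11^64 ≡ 408^2 = 166464 ≡ 438 (mod 469)
11^128 ≡ 438^2 = 191844 ≡ 23 (mod 469)
11^256 ≡ 23^2 = 529 ≡ 60 (mod 469)
468 = 256 + 128 + 64 + 16 + 4 in binary powers of 2.
So 11^468 ≡ 60 · 23 · 438 · 361 · 102 ≡ 148 (mod 469).
Since 148 ≠ 1, base 11 is a Fermat witness: 469 is composite.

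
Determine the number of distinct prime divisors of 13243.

13243 = 17 · 779
779 = 19 · 41
13243 = 17 · 19 · 41, which has 3 distinct prime factors.

3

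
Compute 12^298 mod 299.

196

12^1 ≡ 12 (mod 299)
12^2 ≡ 12^2 = 144 ≡ 144 (mod 299)
12^4 ≡ 144^2 = 20736 ≡ 105 (mod 299)
12^8 ≡ 105^2 = 11025 ≡ 261 (mod 299)
12^16 ≡ 261^2 = 68121 ≡ 248 (mod 299)
12^32 ≡ 248^2 = 61504 ≡ 209 (mod 299)
12^64 ≡ 209^2 = 43681 ≡ 27 (mod 299)
12^128 ≡ 27^2 = 729 ≡ 131 (mod 299)
12^256 ≡ 131^2 = 17161 ≡ 118 (mod 299)
298 = 256 + 32 + 8 + 2 in binary powers of 2.
So 12^298 ≡ 118 · 209 · 261 · 144 ≡ 196 (mod 299).
Since 196 ≠ 1, base 12 is a Fermat witness: 299 is composite.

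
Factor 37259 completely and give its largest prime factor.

37259 = 19 · 1961
1961 = 37 · 53
53 is prime.
So 37259 = 19 · 37 · 53; the largest prime factor is 53.

53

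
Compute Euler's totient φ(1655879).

1606176

Factor: 1655879 = 53 · 157 · 199.
φ(1655879) = (53−1) · (157−1) · (199−1) = 52 · 156 · 198 = 1606176.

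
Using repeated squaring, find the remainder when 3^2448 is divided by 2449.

3^1 ≡ 3 (mod 2449)
3^2 ≡ 3^2 = 9 ≡ 9 (mod 2449)
3^4 ≡ 9^2 = 81 ≡ 81 (mod 2449)
3^8 ≡ 81^2 = 6561 ≡ 1663 (mod 2449)
3^16 ≡ 1663^2 = 2765569 ≡ 648 (mod 2449)
3^32 ≡ 648^2 = 419904 ≡ 1125 (mod 2449)
3^64 ≡ 1125^2 = 1265625 ≡ 1941 (mod 2449)
3^128 ≡ 1941^2 = 3767481 ≡ 919 (mod 2449)
3^256 ≡ 919^2 = 844561 ≡ 2105 (mod 2449)
3^512 ≡ 2105^2 = 4431025 ≡ 784 (mod 2449)
3^1024 ≡ 784^2 = 614656 ≡ 2406 (mod 2449)
3^2048 ≡ 2406^2 = 5788836 ≡ 1849 (mod 2449)
2448 = 2048 + 256 + 128 + 16 in binary powers of 2.
So 3^2448 ≡ 1849 · 2105 · 919 · 648 ≡ 283 (mod 2449).
Since 283 ≠ 1, base 3 is a Fermat witness: 2449 is composite.

283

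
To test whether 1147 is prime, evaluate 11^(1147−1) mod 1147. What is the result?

11^1 ≡ 11 (mod 1147)
11^2 ≡ 11^2 = 121 ≡ 121 (mod 1147)
11^4 ≡ 121^2 = 14641 ≡ 877 (mod 1147)
11^8 ≡ 877^2 = 769129 ≡ 639 (mod 1147)
11^16 ≡ 639^2 = 408321 ≡ 1136 (mod 1147)
11^32 ≡ 1136^2 = 1290496 ≡ 121 (mod 1147)
11^64 ≡ 121^2 = 14641 ≡ 877 (mod 1147)
11^128 ≡ 877^2 = 769129 ≡ 639 (mod 1147)
11^256 ≡ 639^2 = 408321 ≡ 1136 (mod 1147)
11^512 ≡ 1136^2 = 1290496 ≡ 121 (mod 1147)
11^1024 ≡ 121^2 = 14641 ≡ 877 (mod 1147)
1146 = 1024 + 64 + 32 + 16 + 8 + 2 in binary powers of 2.
So 11^1146 ≡ 877 · 877 · 121 · 1136 · 639 · 121 ≡ 593 (mod 1147).
Since 593 ≠ 1, base 11 is a Fermat witness: 1147 is composite.

593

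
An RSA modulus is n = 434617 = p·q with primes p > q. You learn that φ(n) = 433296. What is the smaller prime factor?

φ(n) = (p−1)(q−1) = n − (p+q) + 1, so p + q = 434617 − 433296 + 1 = 1322.
p and q are the roots of t² − 1322t + 434617 = 0.
Discriminant: 1322² − 4·434617 = 1747684 − 1738468 = 9216; √9216 = 96.
q = (1322 − 96)/2 = 613, p = (1322 + 96)/2 = 709.
Check: 613 · 709 = 434617.

613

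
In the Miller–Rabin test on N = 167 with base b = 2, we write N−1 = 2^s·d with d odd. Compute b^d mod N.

1

167 − 1 = 166 = 2^1 · 83, so d = 83.
2^1 ≡ 2 (mod 167)
2^2 ≡ 2^2 = 4 ≡ 4 (mod 167)
2^4 ≡ 4^2 = 16 ≡ 16 (mod 167)
2^8 ≡ 16^2 = 256 ≡ 89 (mod 167)
2^16 ≡ 89^2 = 7921 ≡ 72 (mod 167)
2^32 ≡ 72^2 = 5184 ≡ 7 (mod 167)
2^64 ≡ 7^2 = 49 ≡ 49 (mod 167)
83 = 64 + 16 + 2 + 1 in binary powers of 2.
So 2^83 ≡ 49 · 72 · 4 · 2 ≡ 1 (mod 167).
Since 2^d ≡ 1 (mod 167), base 2 does not prove 167 composite.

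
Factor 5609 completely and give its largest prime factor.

79

5609 = 71 · 79
79 is prime.
So 5609 = 71 · 79; the largest prime factor is 79.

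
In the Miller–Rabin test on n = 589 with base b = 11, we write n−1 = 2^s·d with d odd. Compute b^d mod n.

77

589 − 1 = 588 = 2^2 · 147, so d = 147.
11^1 ≡ 11 (mod 589)
11^2 ≡ 11^2 = 121 ≡ 121 (mod 589)
11^4 ≡ 121^2 = 14641 ≡ 505 (mod 589)
11^8 ≡ 505^2 = 255025 ≡ 577 (mod 589)
11^16 ≡ 577^2 = 332929 ≡ 144 (mod 589)
11^32 ≡ 144^2 = 20736 ≡ 121 (mod 589)
11^64 ≡ 121^2 = 14641 ≡ 505 (mod 589)
11^128 ≡ 505^2 = 255025 ≡ 577 (mod 589)
147 = 128 + 16 + 2 + 1 in binary powers of 2.
So 11^147 ≡ 577 · 144 · 121 · 11 ≡ 77 (mod 589).
Squaring chain: 77 → 39; never reaches −1, so base 11 is a Miller–Rabin witness that 589 is composite.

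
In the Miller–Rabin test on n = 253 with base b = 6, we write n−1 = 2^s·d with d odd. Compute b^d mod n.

253 − 1 = 252 = 2^2 · 63, so d = 63.
6^1 ≡ 6 (mod 253)
6^2 ≡ 6^2 = 36 ≡ 36 (mod 253)
6^4 ≡ 36^2 = 1296 ≡ 31 (mod 253)
6^8 ≡ 31^2 = 961 ≡ 202 (mod 253)
6^16 ≡ 202^2 = 40804 ≡ 71 (mod 253)
6^32 ≡ 71^2 = 5041 ≡ 234 (mod 253)
63 = 32 + 16 + 8 + 4 + 2 + 1 in binary powers of 2.
So 6^63 ≡ 234 · 71 · 202 · 31 · 36 · 6 ≡ 18 (mod 253).
Squaring chain: 18 → 71; never reaches −1, so base 6 is a Miller–Rabin witness that 253 is composite.

18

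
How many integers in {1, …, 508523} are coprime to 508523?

486720

Factor: 508523 = 41 · 79 · 157.
φ(508523) = (41−1) · (79−1) · (157−1) = 40 · 78 · 156 = 486720.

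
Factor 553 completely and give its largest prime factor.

79

553 = 7 · 79
79 is prime.
So 553 = 7 · 79; the largest prime factor is 79.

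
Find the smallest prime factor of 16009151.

16009151 is odd.
Digit sum 23, not divisible by 3.
Ends in 1: not divisible by 5.
7: 16009151 = 7·2287021 + 4
11: 16009151 = 11·1455377 + 4
13: 16009151 = 13·1231473 + 2
17: 16009151 = 17·941714 + 13
19: 16009151 = 19·842586 + 17
23: 16009151 = 23·696050 + 1
29: 16009151 = 29·552039 + 20
31: 16009151 = 31·516424 + 7
37: 16009151 = 37·432679 + 28
41: 16009151 = 41·390467 + 4
43: 16009151 = 43·372305 + 36
47: 16009151 = 47·340620 + 11
53: 16009151 = 53·302059 + 24
59: 16009151 = 59·271341 + 32
61: 16009151 = 61·262445 + 6
67: 16009151 = 67·238942 + 37
71: 16009151 = 71·225481

71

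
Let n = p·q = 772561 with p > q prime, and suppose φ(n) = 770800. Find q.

821

φ(n) = (p−1)(q−1) = n − (p+q) + 1, so p + q = 772561 − 770800 + 1 = 1762.
p and q are the roots of t² − 1762t + 772561 = 0.
Discriminant: 1762² − 4·772561 = 3104644 − 3090244 = 14400; √14400 = 120.
q = (1762 − 120)/2 = 821, p = (1762 + 120)/2 = 941.
Check: 821 · 941 = 772561.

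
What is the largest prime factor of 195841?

195841 = 37 · 5293
5293 = 67 · 79
79 is prime.
So 195841 = 37 · 67 · 79; the largest prime factor is 79.

79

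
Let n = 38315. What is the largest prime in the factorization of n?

97

38315 = 5 · 7663
7663 = 79 · 97
97 is prime.
So 38315 = 5 · 79 · 97; the largest prime factor is 97.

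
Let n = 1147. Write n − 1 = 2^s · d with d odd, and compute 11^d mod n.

184

1147 − 1 = 1146 = 2^1 · 573, so d = 573.
11^1 ≡ 11 (mod 1147)
11^2 ≡ 11^2 = 121 ≡ 121 (mod 1147)
11^4 ≡ 121^2 = 14641 ≡ 877 (mod 1147)
11^8 ≡ 877^2 = 769129 ≡ 639 (mod 1147)
11^16 ≡ 639^2 = 408321 ≡ 1136 (mod 1147)
11^32 ≡ 1136^2 = 1290496 ≡ 121 (mod 1147)
11^64 ≡ 121^2 = 14641 ≡ 877 (mod 1147)
11^128 ≡ 877^2 = 769129 ≡ 639 (mod 1147)
11^256 ≡ 639^2 = 408321 ≡ 1136 (mod 1147)
11^512 ≡ 1136^2 = 1290496 ≡ 121 (mod 1147)
573 = 512 + 32 + 16 + 8 + 4 + 1 in binary powers of 2.
So 11^573 ≡ 121 · 121 · 1136 · 639 · 877 · 11 ≡ 184 (mod 1147).
Squaring chain: 184; never reaches −1, so base 11 is a Miller–Rabin witness that 1147 is composite.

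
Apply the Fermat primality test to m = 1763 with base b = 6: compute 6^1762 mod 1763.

6^1 ≡ 6 (mod 1763)
6^2 ≡ 6^2 = 36 ≡ 36 (mod 1763)
6^4 ≡ 36^2 = 1296 ≡ 1296 (mod 1763)
6^8 ≡ 1296^2 = 1679616 ≡ 1240 (mod 1763)
6^16 ≡ 1240^2 = 1537600 ≡ 264 (mod 1763)
6^32 ≡ 264^2 = 69696 ≡ 939 (mod 1763)
6^64 ≡ 939^2 = 881721 ≡ 221 (mod 1763)
6^128 ≡ 221^2 = 48841 ≡ 1240 (mod 1763)
6^256 ≡ 1240^2 = 1537600 ≡ 264 (mod 1763)
6^512 ≡ 264^2 = 69696 ≡ 939 (mod 1763)
6^1024 ≡ 939^2 = 881721 ≡ 221 (mod 1763)
1762 = 1024 + 512 + 128 + 64 + 32 + 2 in binary powers of 2.
So 6^1762 ≡ 221 · 939 · 1240 · 221 · 939 · 36 ≡ 651 (mod 1763).
Since 651 ≠ 1, base 6 is a Fermat witness: 1763 is composite.

651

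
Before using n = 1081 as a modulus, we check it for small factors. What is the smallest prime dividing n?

1081 is odd.
Digit sum 10, not divisible by 3.
Ends in 1: not divisible by 5.
7: 1081 = 7·154 + 3
11: 1081 = 11·98 + 3
13: 1081 = 13·83 + 2
17: 1081 = 17·63 + 10
19: 1081 = 19·56 + 17
23: 1081 = 23·47

23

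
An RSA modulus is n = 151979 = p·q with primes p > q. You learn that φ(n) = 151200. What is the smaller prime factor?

φ(n) = (p−1)(q−1) = n − (p+q) + 1, so p + q = 151979 − 151200 + 1 = 780.
p and q are the roots of t² − 780t + 151979 = 0.
Discriminant: 780² − 4·151979 = 608400 − 607916 = 484; √484 = 22.
q = (780 − 22)/2 = 379, p = (780 + 22)/2 = 401.
Check: 379 · 401 = 151979.

379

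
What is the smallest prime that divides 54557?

89

54557 is odd.
Digit sum 26, not divisible by 3.
Ends in 7: not divisible by 5.
7: 54557 = 7·7793 + 6
11: 54557 = 11·4959 + 8
13: 54557 = 13·4196 + 9
17: 54557 = 17·3209 + 4
19: 54557 = 19·2871 + 8
23: 54557 = 23·2372 + 1
29: 54557 = 29·1881 + 8
31: 54557 = 31·1759 + 28
37: 54557 = 37·1474 + 19
41: 54557 = 41·1330 + 27
43: 54557 = 43·1268 + 33
47: 54557 = 47·1160 + 37
53: 54557 = 53·1029 + 20
59: 54557 = 59·924 + 41
61: 54557 = 61·894 + 23
67: 54557 = 67·814 + 19
71: 54557 = 71·768 + 29
73: 54557 = 73·747 + 26
79: 54557 = 79·690 + 47
83: 54557 = 83·657 + 26
89: 54557 = 89·613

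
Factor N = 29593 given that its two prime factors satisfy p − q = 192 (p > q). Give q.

101

Since p = q + 192, we have 29593 = q(q + 192), so q² + 192q − 29593 = 0.
Discriminant: 192² + 4·29593 = 36864 + 118372 = 155236; √155236 = 394.
q = (−192 + 394)/2 = 101, and p = q + 192 = 293.
Check: 101 · 293 = 29593.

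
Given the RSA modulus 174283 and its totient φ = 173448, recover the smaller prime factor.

φ(n) = (p−1)(q−1) = n − (p+q) + 1, so p + q = 174283 − 173448 + 1 = 836.
p and q are the roots of t² − 836t + 174283 = 0.
Discriminant: 836² − 4·174283 = 698896 − 697132 = 1764; √1764 = 42.
q = (836 − 42)/2 = 397, p = (836 + 42)/2 = 439.
Check: 397 · 439 = 174283.

397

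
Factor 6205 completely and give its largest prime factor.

73

6205 = 5 · 1241
1241 = 17 · 73
73 is prime.
So 6205 = 5 · 17 · 73; the largest prime factor is 73.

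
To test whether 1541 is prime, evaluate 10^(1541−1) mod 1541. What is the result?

1243

10^1 ≡ 10 (mod 1541)
10^2 ≡ 10^2 = 100 ≡ 100 (mod 1541)
10^4 ≡ 100^2 = 10000 ≡ 754 (mod 1541)
10^8 ≡ 754^2 = 568516 ≡ 1428 (mod 1541)
10^16 ≡ 1428^2 = 2039184 ≡ 441 (mod 1541)
10^32 ≡ 441^2 = 194481 ≡ 315 (mod 1541)
10^64 ≡ 315^2 = 99225 ≡ 601 (mod 1541)
10^128 ≡ 601^2 = 361201 ≡ 607 (mod 1541)
10^256 ≡ 607^2 = 368449 ≡ 150 (mod 1541)
10^512 ≡ 150^2 = 22500 ≡ 926 (mod 1541)
10^1024 ≡ 926^2 = 857476 ≡ 680 (mod 1541)
1540 = 1024 + 512 + 4 in binary powers of 2.
So 10^1540 ≡ 680 · 926 · 754 ≡ 1243 (mod 1541).
Since 1243 ≠ 1, base 10 is a Fermat witness: 1541 is composite.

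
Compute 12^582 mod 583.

221

12^1 ≡ 12 (mod 583)
12^2 ≡ 12^2 = 144 ≡ 144 (mod 583)
12^4 ≡ 144^2 = 20736 ≡ 331 (mod 583)
12^8 ≡ 331^2 = 109561 ≡ 540 (mod 583)
12^16 ≡ 540^2 = 291600 ≡ 100 (mod 583)
12^32 ≡ 100^2 = 10000 ≡ 89 (mod 583)
12^64 ≡ 89^2 = 7921 ≡ 342 (mod 583)
12^128 ≡ 342^2 = 116964 ≡ 364 (mod 583)
12^256 ≡ 364^2 = 132496 ≡ 155 (mod 583)
12^512 ≡ 155^2 = 24025 ≡ 122 (mod 583)
582 = 512 + 64 + 4 + 2 in binary powers of 2.
So 12^582 ≡ 122 · 342 · 331 · 144 ≡ 221 (mod 583).
Since 221 ≠ 1, base 12 is a Fermat witness: 583 is composite.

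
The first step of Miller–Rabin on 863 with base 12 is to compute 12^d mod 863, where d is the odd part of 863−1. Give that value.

863 − 1 = 862 = 2^1 · 431, so d = 431.
12^1 ≡ 12 (mod 863)
12^2 ≡ 12^2 = 144 ≡ 144 (mod 863)
12^4 ≡ 144^2 = 20736 ≡ 24 (mod 863)
12^8 ≡ 24^2 = 576 ≡ 576 (mod 863)
12^16 ≡ 576^2 = 331776 ≡ 384 (mod 863)
12^32 ≡ 384^2 = 147456 ≡ 746 (mod 863)
12^64 ≡ 746^2 = 556516 ≡ 744 (mod 863)
12^128 ≡ 744^2 = 553536 ≡ 353 (mod 863)
12^256 ≡ 353^2 = 124609 ≡ 337 (mod 863)
431 = 256 + 128 + 32 + 8 + 4 + 2 + 1 in binary powers of 2.
So 12^431 ≡ 337 · 353 · 746 · 576 · 24 · 144 · 12 ≡ 1 (mod 863).
Since 12^d ≡ 1 (mod 863), base 12 does not prove 863 composite.

1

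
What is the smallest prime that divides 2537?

2537 is odd.
Digit sum 17, not divisible by 3.
Ends in 7: not divisible by 5.
7: 2537 = 7·362 + 3
11: 2537 = 11·230 + 7
13: 2537 = 13·195 + 2
17: 2537 = 17·149 + 4
19: 2537 = 19·133 + 10
23: 2537 = 23·110 + 7
29: 2537 = 29·87 + 14
31: 2537 = 31·81 + 26
37: 2537 = 37·68 + 21
41: 2537 = 41·61 + 36
43: 2537 = 43·59

43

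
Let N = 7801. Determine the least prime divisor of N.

7801 is odd.
Digit sum 16, not divisible by 3.
Ends in 1: not divisible by 5.
7: 7801 = 7·1114 + 3
11: 7801 = 11·709 + 2
13: 7801 = 13·600 + 1
17: 7801 = 17·458 + 15
19: 7801 = 19·410 + 11
23: 7801 = 23·339 + 4
29: 7801 = 29·269

29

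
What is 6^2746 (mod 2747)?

6^1 ≡ 6 (mod 2747)
6^2 ≡ 6^2 = 36 ≡ 36 (mod 2747)
6^4 ≡ 36^2 = 1296 ≡ 1296 (mod 2747)
6^8 ≡ 1296^2 = 1679616 ≡ 1199 (mod 2747)
6^16 ≡ 1199^2 = 1437601 ≡ 920 (mod 2747)
6^32 ≡ 920^2 = 846400 ≡ 324 (mod 2747)
6^64 ≡ 324^2 = 104976 ≡ 590 (mod 2747)
6^128 ≡ 590^2 = 348100 ≡ 1978 (mod 2747)
6^256 ≡ 1978^2 = 3912484 ≡ 756 (mod 2747)
6^512 ≡ 756^2 = 571536 ≡ 160 (mod 2747)
6^1024 ≡ 160^2 = 25600 ≡ 877 (mod 2747)
6^2048 ≡ 877^2 = 769129 ≡ 2716 (mod 2747)
2746 = 2048 + 512 + 128 + 32 + 16 + 8 + 2 in binary powers of 2.
So 6^2746 ≡ 2716 · 160 · 1978 · 324 · 920 · 1199 · 36 ≡ 412 (mod 2747).
Since 412 ≠ 1, base 6 is a Fermat witness: 2747 is composite.

412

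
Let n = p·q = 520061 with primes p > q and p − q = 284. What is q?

593

Since p = q + 284, we have 520061 = q(q + 284), so q² + 284q − 520061 = 0.
Discriminant: 284² + 4·520061 = 80656 + 2080244 = 2160900; √2160900 = 1470.
q = (−284 + 1470)/2 = 593, and p = q + 284 = 877.
Check: 593 · 877 = 520061.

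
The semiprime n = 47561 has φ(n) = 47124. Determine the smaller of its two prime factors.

φ(n) = (p−1)(q−1) = n − (p+q) + 1, so p + q = 47561 − 47124 + 1 = 438.
p and q are the roots of t² − 438t + 47561 = 0.
Discriminant: 438² − 4·47561 = 191844 − 190244 = 1600; √1600 = 40.
q = (438 − 40)/2 = 199, p = (438 + 40)/2 = 239.
Check: 199 · 239 = 47561.

199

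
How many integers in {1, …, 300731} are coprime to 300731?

Factor: 300731 = 31 · 89 · 109.
φ(300731) = (31−1) · (89−1) · (109−1) = 30 · 88 · 108 = 285120.

285120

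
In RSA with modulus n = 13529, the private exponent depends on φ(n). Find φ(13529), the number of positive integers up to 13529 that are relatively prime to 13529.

13284

Factor: 13529 = 83 · 163.
φ(13529) = (83−1) · (163−1) = 82 · 162 = 13284.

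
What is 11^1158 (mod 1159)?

609

11^1 ≡ 11 (mod 1159)
11^2 ≡ 11^2 = 121 ≡ 121 (mod 1159)
11^4 ≡ 121^2 = 14641 ≡ 733 (mod 1159)
11^8 ≡ 733^2 = 537289 ≡ 672 (mod 1159)
11^16 ≡ 672^2 = 451584 ≡ 733 (mod 1159)
11^32 ≡ 733^2 = 537289 ≡ 672 (mod 1159)
11^64 ≡ 672^2 = 451584 ≡ 733 (mod 1159)
11^128 ≡ 733^2 = 537289 ≡ 672 (mod 1159)
11^256 ≡ 672^2 = 451584 ≡ 733 (mod 1159)
11^512 ≡ 733^2 = 537289 ≡ 672 (mod 1159)
11^1024 ≡ 672^2 = 451584 ≡ 733 (mod 1159)
1158 = 1024 + 128 + 4 + 2 in binary powers of 2.
So 11^1158 ≡ 733 · 672 · 733 · 121 ≡ 609 (mod 1159).
Since 609 ≠ 1, base 11 is a Fermat witness: 1159 is composite.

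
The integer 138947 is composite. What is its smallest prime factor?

138947 is odd.
Digit sum 32, not divisible by 3.
Ends in 7: not divisible by 5.
7: 138947 = 7·19849 + 4
11: 138947 = 11·12631 + 6
13: 138947 = 13·10688 + 3
17: 138947 = 17·8173 + 6
19: 138947 = 19·7313

19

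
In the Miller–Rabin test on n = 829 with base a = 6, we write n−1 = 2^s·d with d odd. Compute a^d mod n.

583

829 − 1 = 828 = 2^2 · 207, so d = 207.
6^1 ≡ 6 (mod 829)
6^2 ≡ 6^2 = 36 ≡ 36 (mod 829)
6^4 ≡ 36^2 = 1296 ≡ 467 (mod 829)
6^8 ≡ 467^2 = 218089 ≡ 62 (mod 829)
6^16 ≡ 62^2 = 3844 ≡ 528 (mod 829)
6^32 ≡ 528^2 = 278784 ≡ 240 (mod 829)
6^64 ≡ 240^2 = 57600 ≡ 399 (mod 829)
6^128 ≡ 399^2 = 159201 ≡ 33 (mod 829)
207 = 128 + 64 + 8 + 4 + 2 + 1 in binary powers of 2.
So 6^207 ≡ 33 · 399 · 62 · 467 · 36 · 6 ≡ 583 (mod 829).
Squaring chain: 583 → 828; reaches −1, so base 6 does not prove 829 composite.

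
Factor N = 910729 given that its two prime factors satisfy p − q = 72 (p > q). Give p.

991

Since p = q + 72, we have 910729 = q(q + 72), so q² + 72q − 910729 = 0.
Discriminant: 72² + 4·910729 = 5184 + 3642916 = 3648100; √3648100 = 1910.
q = (−72 + 1910)/2 = 919, and p = q + 72 = 991.
Check: 919 · 991 = 910729.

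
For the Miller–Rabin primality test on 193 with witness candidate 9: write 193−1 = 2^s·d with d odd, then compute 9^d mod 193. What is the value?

150

193 − 1 = 192 = 2^6 · 3, so d = 3.
9^1 ≡ 9 (mod 193)
9^2 ≡ 9^2 = 81 ≡ 81 (mod 193)
3 = 2 + 1 in binary powers of 2.
So 9^3 ≡ 81 · 9 ≡ 150 (mod 193).
Squaring chain: 150 → 112 → 192 → 1 → 1 → 1; reaches −1, so base 9 does not prove 193 composite.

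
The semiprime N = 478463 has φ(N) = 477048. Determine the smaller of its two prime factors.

φ(n) = (p−1)(q−1) = n − (p+q) + 1, so p + q = 478463 − 477048 + 1 = 1416.
p and q are the roots of t² − 1416t + 478463 = 0.
Discriminant: 1416² − 4·478463 = 2005056 − 1913852 = 91204; √91204 = 302.
q = (1416 − 302)/2 = 557, p = (1416 + 302)/2 = 859.
Check: 557 · 859 = 478463.

557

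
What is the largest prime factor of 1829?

59

1829 = 31 · 59
59 is prime.
So 1829 = 31 · 59; the largest prime factor is 59.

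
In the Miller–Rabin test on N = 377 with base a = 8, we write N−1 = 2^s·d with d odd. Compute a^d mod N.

377 − 1 = 376 = 2^3 · 47, so d = 47.
8^1 ≡ 8 (mod 377)
8^2 ≡ 8^2 = 64 ≡ 64 (mod 377)
8^4 ≡ 64^2 = 4096 ≡ 326 (mod 377)
8^8 ≡ 326^2 = 106276 ≡ 339 (mod 377)
8^16 ≡ 339^2 = 114921 ≡ 313 (mod 377)
8^32 ≡ 313^2 = 97969 ≡ 326 (mod 377)
47 = 32 + 8 + 4 + 2 + 1 in binary powers of 2.
So 8^47 ≡ 326 · 339 · 326 · 64 · 8 ≡ 31 (mod 377).
Squaring chain: 31 → 207 → 248; never reaches −1, so base 8 is a Miller–Rabin witness that 377 is composite.

31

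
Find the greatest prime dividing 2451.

43

2451 = 3 · 817
817 = 19 · 43
43 is prime.
So 2451 = 3 · 19 · 43; the largest prime factor is 43.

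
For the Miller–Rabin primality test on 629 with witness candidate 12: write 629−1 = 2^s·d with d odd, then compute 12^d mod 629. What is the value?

201

629 − 1 = 628 = 2^2 · 157, so d = 157.
12^1 ≡ 12 (mod 629)
12^2 ≡ 12^2 = 144 ≡ 144 (mod 629)
12^4 ≡ 144^2 = 20736 ≡ 608 (mod 629)
12^8 ≡ 608^2 = 369664 ≡ 441 (mod 629)
12^16 ≡ 441^2 = 194481 ≡ 120 (mod 629)
12^32 ≡ 120^2 = 14400 ≡ 562 (mod 629)
12^64 ≡ 562^2 = 315844 ≡ 86 (mod 629)
12^128 ≡ 86^2 = 7396 ≡ 477 (mod 629)
157 = 128 + 16 + 8 + 4 + 1 in binary powers of 2.
So 12^157 ≡ 477 · 120 · 441 · 608 · 12 ≡ 201 (mod 629).
Squaring chain: 201 → 145; never reaches −1, so base 12 is a Miller–Rabin witness that 629 is composite.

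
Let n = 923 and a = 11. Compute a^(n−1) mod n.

11^1 ≡ 11 (mod 923)
11^2 ≡ 11^2 = 121 ≡ 121 (mod 923)
11^4 ≡ 121^2 = 14641 ≡ 796 (mod 923)
11^8 ≡ 796^2 = 633616 ≡ 438 (mod 923)
11^16 ≡ 438^2 = 191844 ≡ 783 (mod 923)
11^32 ≡ 783^2 = 613089 ≡ 217 (mod 923)
11^64 ≡ 217^2 = 47089 ≡ 16 (mod 923)
11^128 ≡ 16^2 = 256 ≡ 256 (mod 923)
11^256 ≡ 256^2 = 65536 ≡ 3 (mod 923)
11^512 ≡ 3^2 = 9 ≡ 9 (mod 923)
922 = 512 + 256 + 128 + 16 + 8 + 2 in binary powers of 2.
So 11^922 ≡ 9 · 3 · 256 · 783 · 438 · 121 ≡ 322 (mod 923).
Since 322 ≠ 1, base 11 is a Fermat witness: 923 is composite.

322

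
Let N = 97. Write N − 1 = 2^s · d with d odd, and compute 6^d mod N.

97 − 1 = 96 = 2^5 · 3, so d = 3.
6^1 ≡ 6 (mod 97)
6^2 ≡ 6^2 = 36 ≡ 36 (mod 97)
3 = 2 + 1 in binary powers of 2.
So 6^3 ≡ 36 · 6 ≡ 22 (mod 97).
Squaring chain: 22 → 96 → 1 → 1 → 1; reaches −1, so base 6 does not prove 97 composite.

22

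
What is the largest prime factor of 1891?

1891 = 31 · 61
61 is prime.
So 1891 = 31 · 61; the largest prime factor is 61.

61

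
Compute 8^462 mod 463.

8^1 ≡ 8 (mod 463)
8^2 ≡ 8^2 = 64 ≡ 64 (mod 463)
8^4 ≡ 64^2 = 4096 ≡ 392 (mod 463)
8^8 ≡ 392^2 = 153664 ≡ 411 (mod 463)
8^16 ≡ 411^2 = 168921 ≡ 389 (mod 463)
8^32 ≡ 389^2 = 151321 ≡ 383 (mod 463)
8^64 ≡ 383^2 = 146689 ≡ 381 (mod 463)
8^128 ≡ 381^2 = 145161 ≡ 242 (mod 463)
8^256 ≡ 242^2 = 58564 ≡ 226 (mod 463)
462 = 256 + 128 + 64 + 8 + 4 + 2 in binary powers of 2.
So 8^462 ≡ 226 · 242 · 381 · 411 · 392 · 64 ≡ 1 (mod 463).
Since the result is 1, base 8 gives no evidence that 463 is composite.

1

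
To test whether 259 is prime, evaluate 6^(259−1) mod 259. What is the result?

6^1 ≡ 6 (mod 259)
6^2 ≡ 6^2 = 36 ≡ 36 (mod 259)
6^4 ≡ 36^2 = 1296 ≡ 1 (mod 259)
6^8 ≡ 1^2 = 1 ≡ 1 (mod 259)
6^16 ≡ 1^2 = 1 ≡ 1 (mod 259)
6^32 ≡ 1^2 = 1 ≡ 1 (mod 259)
6^64 ≡ 1^2 = 1 ≡ 1 (mod 259)
6^128 ≡ 1^2 = 1 ≡ 1 (mod 259)
6^256 ≡ 1^2 = 1 ≡ 1 (mod 259)
258 = 256 + 2 in binary powers of 2.
So 6^258 ≡ 1 · 36 ≡ 36 (mod 259).
Since 36 ≠ 1, base 6 is a Fermat witness: 259 is composite.

36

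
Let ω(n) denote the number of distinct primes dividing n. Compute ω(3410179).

3410179 = 37^2 · 2491
2491 = 47 · 53
3410179 = 37^2 · 47 · 53, which has 3 distinct prime factors.

3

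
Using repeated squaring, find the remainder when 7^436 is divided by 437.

64

7^1 ≡ 7 (mod 437)
7^2 ≡ 7^2 = 49 ≡ 49 (mod 437)
7^4 ≡ 49^2 = 2401 ≡ 216 (mod 437)
7^8 ≡ 216^2 = 46656 ≡ 334 (mod 437)
7^16 ≡ 334^2 = 111556 ≡ 121 (mod 437)
7^32 ≡ 121^2 = 14641 ≡ 220 (mod 437)
7^64 ≡ 220^2 = 48400 ≡ 330 (mod 437)
7^128 ≡ 330^2 = 108900 ≡ 87 (mod 437)
7^256 ≡ 87^2 = 7569 ≡ 140 (mod 437)
436 = 256 + 128 + 32 + 16 + 4 in binary powers of 2.
So 7^436 ≡ 140 · 87 · 220 · 121 · 216 ≡ 64 (mod 437).
Since 64 ≠ 1, base 7 is a Fermat witness: 437 is composite.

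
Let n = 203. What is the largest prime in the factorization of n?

29

203 = 7 · 29
29 is prime.
So 203 = 7 · 29; the largest prime factor is 29.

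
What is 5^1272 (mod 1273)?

600

5^1 ≡ 5 (mod 1273)
5^2 ≡ 5^2 = 25 ≡ 25 (mod 1273)
5^4 ≡ 25^2 = 625 ≡ 625 (mod 1273)
5^8 ≡ 625^2 = 390625 ≡ 1087 (mod 1273)
5^16 ≡ 1087^2 = 1181569 ≡ 225 (mod 1273)
5^32 ≡ 225^2 = 50625 ≡ 978 (mod 1273)
5^64 ≡ 978^2 = 956484 ≡ 461 (mod 1273)
5^128 ≡ 461^2 = 212521 ≡ 1203 (mod 1273)
5^256 ≡ 1203^2 = 1447209 ≡ 1081 (mod 1273)
5^512 ≡ 1081^2 = 1168561 ≡ 1220 (mod 1273)
5^1024 ≡ 1220^2 = 1488400 ≡ 263 (mod 1273)
1272 = 1024 + 128 + 64 + 32 + 16 + 8 in binary powers of 2.
So 5^1272 ≡ 263 · 1203 · 461 · 978 · 225 · 1087 ≡ 600 (mod 1273).
Since 600 ≠ 1, base 5 is a Fermat witness: 1273 is composite.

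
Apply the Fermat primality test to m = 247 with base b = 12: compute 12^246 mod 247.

1

12^1 ≡ 12 (mod 247)
12^2 ≡ 12^2 = 144 ≡ 144 (mod 247)
12^4 ≡ 144^2 = 20736 ≡ 235 (mod 247)
12^8 ≡ 235^2 = 55225 ≡ 144 (mod 247)
12^16 ≡ 144^2 = 20736 ≡ 235 (mod 247)
12^32 ≡ 235^2 = 55225 ≡ 144 (mod 247)
12^64 ≡ 144^2 = 20736 ≡ 235 (mod 247)
12^128 ≡ 235^2 = 55225 ≡ 144 (mod 247)
246 = 128 + 64 + 32 + 16 + 4 + 2 in binary powers of 2.
So 12^246 ≡ 144 · 235 · 144 · 235 · 235 · 144 ≡ 1 (mod 247).
Since the result is 1, base 12 gives no evidence that 247 is composite.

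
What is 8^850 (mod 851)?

8^1 ≡ 8 (mod 851)
8^2 ≡ 8^2 = 64 ≡ 64 (mod 851)
8^4 ≡ 64^2 = 4096 ≡ 692 (mod 851)
8^8 ≡ 692^2 = 478864 ≡ 602 (mod 851)
8^16 ≡ 602^2 = 362404 ≡ 729 (mod 851)
8^32 ≡ 729^2 = 531441 ≡ 417 (mod 851)
8^64 ≡ 417^2 = 173889 ≡ 285 (mod 851)
8^128 ≡ 285^2 = 81225 ≡ 380 (mod 851)
8^256 ≡ 380^2 = 144400 ≡ 581 (mod 851)
8^512 ≡ 581^2 = 337561 ≡ 565 (mod 851)
850 = 512 + 256 + 64 + 16 + 2 in binary powers of 2.
So 8^850 ≡ 565 · 581 · 285 · 729 · 64 ≡ 788 (mod 851).
Since 788 ≠ 1, base 8 is a Fermat witness: 851 is composite.

788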